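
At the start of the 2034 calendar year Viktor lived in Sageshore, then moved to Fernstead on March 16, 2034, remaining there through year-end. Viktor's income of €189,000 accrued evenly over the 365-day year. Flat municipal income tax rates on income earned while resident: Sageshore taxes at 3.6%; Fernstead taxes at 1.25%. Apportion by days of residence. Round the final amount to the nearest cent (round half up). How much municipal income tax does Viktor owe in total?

€3,262.97

Sageshore, January 1 – March 15, 2034: 74 days → €189,000 × 3.6% × 74/365 = €1,379.4411
Fernstead, March 16 – December 31, 2034: 291 days → €189,000 × 1.25% × 291/365 = €1,883.5274
Total = €3,262.9685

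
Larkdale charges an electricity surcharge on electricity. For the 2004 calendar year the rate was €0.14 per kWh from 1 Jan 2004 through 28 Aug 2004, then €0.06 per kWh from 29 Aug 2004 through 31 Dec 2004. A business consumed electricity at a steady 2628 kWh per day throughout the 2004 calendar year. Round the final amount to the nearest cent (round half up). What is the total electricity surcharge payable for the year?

1 Jan – 28 Aug 2004: 241 days × 2628 kWh/day = 633,348 kWh at €0.14/kWh → €88,668.72
29 Aug – 31 Dec 2004: 125 days × 2628 kWh/day = 328,500 kWh at €0.06/kWh → €19,710.00

€108,378.72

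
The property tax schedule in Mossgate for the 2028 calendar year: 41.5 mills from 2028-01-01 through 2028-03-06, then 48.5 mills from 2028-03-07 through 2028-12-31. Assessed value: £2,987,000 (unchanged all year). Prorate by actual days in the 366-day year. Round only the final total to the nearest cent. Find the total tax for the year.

£141,099.02

2028-01-01 to 2028-03-06: 66 days at 41.5 mills → £2,987,000 × 4.15% × 66/366 = £22,353.5328
2028-03-07 to 2028-12-31: 300 days at 48.5 mills → £2,987,000 × 4.85% × 300/366 = £118,745.4918
Total = £141,099.0246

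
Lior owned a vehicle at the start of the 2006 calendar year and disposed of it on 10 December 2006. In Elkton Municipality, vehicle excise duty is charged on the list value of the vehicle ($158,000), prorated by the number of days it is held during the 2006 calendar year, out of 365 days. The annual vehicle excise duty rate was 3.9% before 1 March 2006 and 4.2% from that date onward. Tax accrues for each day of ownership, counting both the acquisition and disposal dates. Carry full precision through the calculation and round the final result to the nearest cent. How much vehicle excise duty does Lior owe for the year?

$6,177.58

1 January – 28 February 2006: 59 days at 3.9% → $158,000 × 3.9% × 59/365 = $996.0493
1 March – 10 December 2006: 285 days at 4.2% → $158,000 × 4.2% × 285/365 = $5,181.5342
Total = $6,177.5836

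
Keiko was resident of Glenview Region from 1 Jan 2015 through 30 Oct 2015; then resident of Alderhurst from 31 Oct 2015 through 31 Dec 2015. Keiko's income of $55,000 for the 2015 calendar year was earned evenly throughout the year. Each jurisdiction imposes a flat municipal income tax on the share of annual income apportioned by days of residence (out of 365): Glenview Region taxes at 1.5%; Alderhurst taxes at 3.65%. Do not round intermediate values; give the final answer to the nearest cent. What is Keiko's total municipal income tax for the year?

Glenview Region, 1 Jan – 30 Oct 2015: 303 days → $55,000 × 1.5% × 303/365 = $684.8630
Alderhurst, 31 Oct – 31 Dec 2015: 62 days → $55,000 × 3.65% × 62/365 = $341.0000
Total = $1,025.8630

$1,025.86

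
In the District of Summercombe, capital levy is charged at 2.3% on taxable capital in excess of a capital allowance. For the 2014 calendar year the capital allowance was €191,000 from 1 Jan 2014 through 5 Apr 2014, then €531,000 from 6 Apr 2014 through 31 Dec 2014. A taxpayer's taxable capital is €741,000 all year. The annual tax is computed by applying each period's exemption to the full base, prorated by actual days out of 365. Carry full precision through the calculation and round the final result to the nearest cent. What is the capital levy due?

1 Jan – 5 Apr 2014: 95 days, exemption €191,000 → (€741,000 − €191,000) × 2.3% × 95/365 = €3,292.4658
6 Apr – 31 Dec 2014: 270 days, exemption €531,000 → (€741,000 − €531,000) × 2.3% × 270/365 = €3,572.8767
Total = €6,865.3425

€6,865.34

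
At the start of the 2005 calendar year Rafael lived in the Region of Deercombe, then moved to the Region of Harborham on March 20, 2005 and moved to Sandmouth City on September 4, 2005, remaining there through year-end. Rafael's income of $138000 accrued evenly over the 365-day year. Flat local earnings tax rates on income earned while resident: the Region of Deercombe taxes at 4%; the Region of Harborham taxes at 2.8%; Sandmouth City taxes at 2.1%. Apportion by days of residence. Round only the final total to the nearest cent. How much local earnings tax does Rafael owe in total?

The Region of Deercombe, January 1 – March 19, 2005: 78 days → $138000 × 4% × 78/365 = $1179.6164
The Region of Harborham, March 20 – September 3, 2005: 168 days → $138000 × 2.8% × 168/365 = $1778.4986
Sandmouth City, September 4 – December 31, 2005: 119 days → $138000 × 2.1% × 119/365 = $944.8274
Total = $3902.9425

$3902.94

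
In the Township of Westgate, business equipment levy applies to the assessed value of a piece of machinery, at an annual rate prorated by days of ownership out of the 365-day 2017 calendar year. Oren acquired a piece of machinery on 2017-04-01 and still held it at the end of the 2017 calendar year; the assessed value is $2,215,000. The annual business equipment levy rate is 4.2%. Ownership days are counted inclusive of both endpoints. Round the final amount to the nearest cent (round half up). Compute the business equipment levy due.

$70,091.10

Days held (2017-04-01 to 2017-12-31): 275 out of 365
Tax = $2,215,000 × 4.2% × 275/365 = $70,091.0959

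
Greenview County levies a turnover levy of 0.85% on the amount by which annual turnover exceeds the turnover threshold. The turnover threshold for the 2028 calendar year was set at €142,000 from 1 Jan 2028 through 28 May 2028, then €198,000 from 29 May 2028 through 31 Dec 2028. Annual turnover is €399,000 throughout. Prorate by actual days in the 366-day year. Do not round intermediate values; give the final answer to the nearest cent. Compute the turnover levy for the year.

1 Jan – 28 May 2028: 149 days, exemption €142,000 → (€399,000 − €142,000) × 0.85% × 149/366 = €889.3183
29 May – 31 Dec 2028: 217 days, exemption €198,000 → (€399,000 − €198,000) × 0.85% × 217/366 = €1,012.9631
Total = €1,902.2814

€1,902.28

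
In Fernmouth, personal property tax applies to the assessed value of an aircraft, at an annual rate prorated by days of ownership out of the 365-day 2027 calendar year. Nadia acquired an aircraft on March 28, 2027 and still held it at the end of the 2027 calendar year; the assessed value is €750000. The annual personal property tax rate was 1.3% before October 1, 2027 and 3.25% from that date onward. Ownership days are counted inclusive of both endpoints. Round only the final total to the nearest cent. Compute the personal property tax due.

€11139.04

March 28 – September 30, 2027: 187 days at 1.3% → €750000 × 1.3% × 187/365 = €4995.2055
October 1 – December 31, 2027: 92 days at 3.25% → €750000 × 3.25% × 92/365 = €6143.8356
Total = €11139.0411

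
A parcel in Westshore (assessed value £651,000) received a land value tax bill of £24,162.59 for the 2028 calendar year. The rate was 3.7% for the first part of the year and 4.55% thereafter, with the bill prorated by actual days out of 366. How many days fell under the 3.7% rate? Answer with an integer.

361 days

Let d = days at the first rate; then 366 − d days at the second rate.
£651,000 × [3.7%·d + 4.55%·(366−d)] / 366 = £24,162.59
Solving gives d = 361, so the new rate took effect on 27 Dec 2028.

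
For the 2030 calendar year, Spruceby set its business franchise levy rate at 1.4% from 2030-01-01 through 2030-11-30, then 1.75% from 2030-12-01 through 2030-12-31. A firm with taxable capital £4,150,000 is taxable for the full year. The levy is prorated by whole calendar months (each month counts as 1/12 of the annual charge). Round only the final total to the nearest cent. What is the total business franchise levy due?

2030-01-01 to 2030-11-30: 11 months at 1.4% → £4,150,000 × 1.4% × 11/12 = £53,258.3333
2030-12-01 to 2030-12-31: 1 month at 1.75% → £4,150,000 × 1.75% × 1/12 = £6,052.0833
Total = £59,310.4167

£59,310.42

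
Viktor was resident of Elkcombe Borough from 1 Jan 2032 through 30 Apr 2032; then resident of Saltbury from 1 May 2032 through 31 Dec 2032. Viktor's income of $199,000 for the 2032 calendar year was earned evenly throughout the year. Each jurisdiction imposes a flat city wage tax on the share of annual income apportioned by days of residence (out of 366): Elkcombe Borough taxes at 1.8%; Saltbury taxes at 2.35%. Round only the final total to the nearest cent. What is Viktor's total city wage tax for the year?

Elkcombe Borough, 1 Jan – 30 Apr 2032: 121 days → $199,000 × 1.8% × 121/366 = $1,184.2131
Saltbury, 1 May – 31 Dec 2032: 245 days → $199,000 × 2.35% × 245/366 = $3,130.4440
Total = $4,314.6571

$4,314.66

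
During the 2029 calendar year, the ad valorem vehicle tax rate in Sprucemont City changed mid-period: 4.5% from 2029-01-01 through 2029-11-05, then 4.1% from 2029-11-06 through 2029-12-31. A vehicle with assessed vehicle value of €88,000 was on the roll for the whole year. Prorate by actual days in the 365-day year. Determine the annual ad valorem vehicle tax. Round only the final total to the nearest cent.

2029-01-01 to 2029-11-05: 309 days at 4.5% → €88,000 × 4.5% × 309/365 = €3,352.4384
2029-11-06 to 2029-12-31: 56 days at 4.1% → €88,000 × 4.1% × 56/365 = €553.5562
Total = €3,905.9945

€3,905.99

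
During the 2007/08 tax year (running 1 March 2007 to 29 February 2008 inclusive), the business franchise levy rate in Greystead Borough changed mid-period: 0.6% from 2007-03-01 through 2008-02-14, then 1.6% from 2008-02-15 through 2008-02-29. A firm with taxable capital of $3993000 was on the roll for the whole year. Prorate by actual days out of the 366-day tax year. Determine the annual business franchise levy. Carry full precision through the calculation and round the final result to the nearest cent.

$25594.48

2007-03-01 to 2008-02-14: 351 days at 0.6% → $3993000 × 0.6% × 351/366 = $22976.1148
2008-02-15 to 2008-02-29: 15 days at 1.6% → $3993000 × 1.6% × 15/366 = $2618.3607
Total = $25594.4754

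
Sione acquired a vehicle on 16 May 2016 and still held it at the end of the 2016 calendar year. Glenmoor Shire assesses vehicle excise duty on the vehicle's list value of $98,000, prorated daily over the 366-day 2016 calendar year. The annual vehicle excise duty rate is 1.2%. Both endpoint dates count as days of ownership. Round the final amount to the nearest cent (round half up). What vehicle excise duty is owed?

$739.02

Days held (16 May – 31 December 2016): 230 out of 366
Tax = $98,000 × 1.2% × 230/366 = $739.0164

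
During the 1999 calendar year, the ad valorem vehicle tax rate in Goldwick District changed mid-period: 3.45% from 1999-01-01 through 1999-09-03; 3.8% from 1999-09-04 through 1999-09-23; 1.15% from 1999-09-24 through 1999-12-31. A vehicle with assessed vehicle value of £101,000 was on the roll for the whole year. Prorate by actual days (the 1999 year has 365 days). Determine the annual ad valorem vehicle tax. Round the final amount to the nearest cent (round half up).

£2,873.80

1999-01-01 to 1999-09-03: 246 days at 3.45% → £101,000 × 3.45% × 246/365 = £2,348.4575
1999-09-04 to 1999-09-23: 20 days at 3.8% → £101,000 × 3.8% × 20/365 = £210.3014
1999-09-24 to 1999-12-31: 99 days at 1.15% → £101,000 × 1.15% × 99/365 = £315.0370
Total = £2,873.7959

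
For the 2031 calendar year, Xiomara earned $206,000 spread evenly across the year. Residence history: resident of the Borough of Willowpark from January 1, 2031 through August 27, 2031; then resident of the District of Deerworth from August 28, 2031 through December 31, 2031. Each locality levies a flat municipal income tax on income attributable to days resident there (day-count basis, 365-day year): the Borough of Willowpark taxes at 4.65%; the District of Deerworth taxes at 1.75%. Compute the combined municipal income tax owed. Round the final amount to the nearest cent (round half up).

$7,516.74

The Borough of Willowpark, January 1 – August 27, 2031: 239 days → $206,000 × 4.65% × 239/365 = $6,272.2767
The District of Deerworth, August 28 – December 31, 2031: 126 days → $206,000 × 1.75% × 126/365 = $1,244.4658
Total = $7,516.7425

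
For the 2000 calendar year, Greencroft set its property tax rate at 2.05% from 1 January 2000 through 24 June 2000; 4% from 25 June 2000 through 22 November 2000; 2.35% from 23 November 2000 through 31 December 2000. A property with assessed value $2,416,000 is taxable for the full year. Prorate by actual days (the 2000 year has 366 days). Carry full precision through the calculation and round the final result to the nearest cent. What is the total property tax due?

$69,737.25

1 January – 24 June 2000: 176 days at 2.05% → $2,416,000 × 2.05% × 176/366 = $23,816.7432
25 June – 22 November 2000: 151 days at 4% → $2,416,000 × 4% × 151/366 = $39,870.6011
23 November – 31 December 2000: 39 days at 2.35% → $2,416,000 × 2.35% × 39/366 = $6,049.9016
Total = $69,737.2459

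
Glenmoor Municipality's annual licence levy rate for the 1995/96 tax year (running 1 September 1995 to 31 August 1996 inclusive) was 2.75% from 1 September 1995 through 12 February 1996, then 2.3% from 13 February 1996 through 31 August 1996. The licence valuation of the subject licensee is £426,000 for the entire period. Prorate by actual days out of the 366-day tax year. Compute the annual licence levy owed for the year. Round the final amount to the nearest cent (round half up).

£10,662.22

1 September 1995 – 12 February 1996: 165 days at 2.75% → £426,000 × 2.75% × 165/366 = £5,281.3525
13 February – 31 August 1996: 201 days at 2.3% → £426,000 × 2.3% × 201/366 = £5,380.8689
Total = £10,662.2213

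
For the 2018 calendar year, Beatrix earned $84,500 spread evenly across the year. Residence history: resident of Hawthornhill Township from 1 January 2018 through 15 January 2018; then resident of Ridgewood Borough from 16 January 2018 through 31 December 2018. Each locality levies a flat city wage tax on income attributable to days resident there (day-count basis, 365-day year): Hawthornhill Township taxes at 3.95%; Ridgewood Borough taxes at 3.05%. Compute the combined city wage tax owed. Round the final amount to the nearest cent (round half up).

Hawthornhill Township, 1 January – 15 January 2018: 15 days → $84,500 × 3.95% × 15/365 = $137.1678
Ridgewood Borough, 16 January – 31 December 2018: 350 days → $84,500 × 3.05% × 350/365 = $2,471.3356
Total = $2,608.5034

$2,608.50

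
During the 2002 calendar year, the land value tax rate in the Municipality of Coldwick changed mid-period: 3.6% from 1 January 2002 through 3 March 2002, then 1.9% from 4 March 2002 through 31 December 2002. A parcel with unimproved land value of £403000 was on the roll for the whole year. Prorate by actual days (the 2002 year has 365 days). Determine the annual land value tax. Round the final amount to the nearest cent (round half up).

£8820.73

1 January – 3 March 2002: 62 days at 3.6% → £403000 × 3.6% × 62/365 = £2464.3726
4 March – 31 December 2002: 303 days at 1.9% → £403000 × 1.9% × 303/365 = £6356.3589
Total = £8820.7315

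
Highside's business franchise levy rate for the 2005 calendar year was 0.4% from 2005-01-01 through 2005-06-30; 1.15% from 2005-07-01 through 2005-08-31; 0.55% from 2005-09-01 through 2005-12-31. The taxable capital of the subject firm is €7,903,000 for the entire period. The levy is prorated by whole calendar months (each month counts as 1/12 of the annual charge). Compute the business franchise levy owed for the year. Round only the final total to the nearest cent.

2005-01-01 to 2005-06-30: 6 months at 0.4% → €7,903,000 × 0.4% × 6/12 = €15,806.0000
2005-07-01 to 2005-08-31: 2 months at 1.15% → €7,903,000 × 1.15% × 2/12 = €15,147.4167
2005-09-01 to 2005-12-31: 4 months at 0.55% → €7,903,000 × 0.55% × 4/12 = €14,488.8333
Total = €45,442.2500

€45,442.25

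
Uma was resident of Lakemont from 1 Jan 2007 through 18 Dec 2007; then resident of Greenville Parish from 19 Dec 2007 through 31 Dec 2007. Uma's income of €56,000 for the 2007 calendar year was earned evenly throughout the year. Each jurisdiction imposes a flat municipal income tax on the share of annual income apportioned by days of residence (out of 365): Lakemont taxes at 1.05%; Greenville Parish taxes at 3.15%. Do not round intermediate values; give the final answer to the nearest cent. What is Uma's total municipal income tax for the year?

Lakemont, 1 Jan – 18 Dec 2007: 352 days → €56,000 × 1.05% × 352/365 = €567.0575
Greenville Parish, 19 Dec – 31 Dec 2007: 13 days → €56,000 × 3.15% × 13/365 = €62.8274
Total = €629.8849

€629.88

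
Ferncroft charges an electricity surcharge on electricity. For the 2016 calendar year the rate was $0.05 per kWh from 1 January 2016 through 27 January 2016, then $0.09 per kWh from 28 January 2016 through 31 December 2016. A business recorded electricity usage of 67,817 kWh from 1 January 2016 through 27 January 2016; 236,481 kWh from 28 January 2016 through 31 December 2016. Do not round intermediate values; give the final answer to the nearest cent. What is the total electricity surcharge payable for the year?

$24,674.14

1 January – 27 January 2016: 67,817 kWh at $0.05/kWh → $3,390.85
28 January – 31 December 2016: 236,481 kWh at $0.09/kWh → $21,283.29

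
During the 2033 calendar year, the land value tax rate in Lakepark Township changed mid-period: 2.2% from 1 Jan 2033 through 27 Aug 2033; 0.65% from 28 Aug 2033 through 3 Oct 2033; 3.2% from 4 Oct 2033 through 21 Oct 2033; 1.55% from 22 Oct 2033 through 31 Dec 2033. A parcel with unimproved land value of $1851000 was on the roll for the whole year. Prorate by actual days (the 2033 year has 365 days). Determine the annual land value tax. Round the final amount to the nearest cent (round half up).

$36386.10

1 Jan – 27 Aug 2033: 239 days at 2.2% → $1851000 × 2.2% × 239/365 = $26664.5425
28 Aug – 3 Oct 2033: 37 days at 0.65% → $1851000 × 0.65% × 37/365 = $1219.6315
4 Oct – 21 Oct 2033: 18 days at 3.2% → $1851000 × 3.2% × 18/365 = $2921.0301
22 Oct – 31 Dec 2033: 71 days at 1.55% → $1851000 × 1.55% × 71/365 = $5580.8918
Total = $36386.0959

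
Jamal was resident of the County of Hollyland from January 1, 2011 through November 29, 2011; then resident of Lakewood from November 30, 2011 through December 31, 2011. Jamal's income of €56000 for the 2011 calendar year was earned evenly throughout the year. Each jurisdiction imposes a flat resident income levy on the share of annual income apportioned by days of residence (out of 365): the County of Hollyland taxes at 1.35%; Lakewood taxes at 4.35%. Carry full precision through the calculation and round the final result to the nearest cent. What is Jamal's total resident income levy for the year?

The County of Hollyland, January 1 – November 29, 2011: 333 days → €56000 × 1.35% × 333/365 = €689.7205
Lakewood, November 30 – December 31, 2011: 32 days → €56000 × 4.35% × 32/365 = €213.5671
Total = €903.2877

€903.29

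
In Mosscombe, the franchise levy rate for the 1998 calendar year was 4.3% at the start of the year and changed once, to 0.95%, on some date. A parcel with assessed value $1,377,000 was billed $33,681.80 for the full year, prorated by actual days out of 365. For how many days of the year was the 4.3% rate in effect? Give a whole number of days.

Let d = days at the first rate; then 365 − d days at the second rate.
$1,377,000 × [4.3%·d + 0.95%·(365−d)] / 365 = $33,681.80
Solving gives d = 163, so the new rate took effect on 13 June 1998.

163 days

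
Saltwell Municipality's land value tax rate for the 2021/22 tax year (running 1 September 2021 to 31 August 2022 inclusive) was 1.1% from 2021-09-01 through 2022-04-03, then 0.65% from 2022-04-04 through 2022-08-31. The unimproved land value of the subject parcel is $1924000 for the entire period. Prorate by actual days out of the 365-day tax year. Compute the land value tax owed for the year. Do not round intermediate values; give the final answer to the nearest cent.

$17605.92

2021-09-01 to 2022-04-03: 215 days at 1.1% → $1924000 × 1.1% × 215/365 = $12466.4658
2022-04-04 to 2022-08-31: 150 days at 0.65% → $1924000 × 0.65% × 150/365 = $5139.4521
Total = $17605.9178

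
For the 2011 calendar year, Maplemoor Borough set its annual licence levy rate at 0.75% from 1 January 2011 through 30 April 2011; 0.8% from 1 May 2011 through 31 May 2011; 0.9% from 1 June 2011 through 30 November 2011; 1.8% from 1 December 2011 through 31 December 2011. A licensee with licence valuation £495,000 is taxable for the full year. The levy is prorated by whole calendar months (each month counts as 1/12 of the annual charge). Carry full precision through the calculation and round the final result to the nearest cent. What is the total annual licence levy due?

1 January – 30 April 2011: 4 months at 0.75% → £495,000 × 0.75% × 4/12 = £1,237.5000
1 May – 31 May 2011: 1 month at 0.8% → £495,000 × 0.8% × 1/12 = £330.0000
1 June – 30 November 2011: 6 months at 0.9% → £495,000 × 0.9% × 6/12 = £2,227.5000
1 December – 31 December 2011: 1 month at 1.8% → £495,000 × 1.8% × 1/12 = £742.5000
Total = £4,537.5000

£4,537.50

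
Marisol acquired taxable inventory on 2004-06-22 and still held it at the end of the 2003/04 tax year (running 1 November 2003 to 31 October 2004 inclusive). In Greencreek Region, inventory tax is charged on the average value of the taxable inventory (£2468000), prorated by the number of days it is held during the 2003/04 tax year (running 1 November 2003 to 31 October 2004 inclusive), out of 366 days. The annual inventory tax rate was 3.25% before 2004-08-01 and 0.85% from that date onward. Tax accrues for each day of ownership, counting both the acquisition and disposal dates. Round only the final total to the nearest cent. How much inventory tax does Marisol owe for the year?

2004-06-22 to 2004-07-31: 40 days at 3.25% → £2468000 × 3.25% × 40/366 = £8766.1202
2004-08-01 to 2004-10-31: 92 days at 0.85% → £2468000 × 0.85% × 92/366 = £5273.1585
Total = £14039.2787

£14039.28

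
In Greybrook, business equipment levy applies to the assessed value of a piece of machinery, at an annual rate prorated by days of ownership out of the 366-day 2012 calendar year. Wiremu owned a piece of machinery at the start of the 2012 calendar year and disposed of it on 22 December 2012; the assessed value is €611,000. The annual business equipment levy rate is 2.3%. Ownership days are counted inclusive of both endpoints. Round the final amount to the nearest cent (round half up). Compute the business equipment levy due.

Days held (1 January – 22 December 2012): 357 out of 366
Tax = €611,000 × 2.3% × 357/366 = €13,707.4344

€13,707.43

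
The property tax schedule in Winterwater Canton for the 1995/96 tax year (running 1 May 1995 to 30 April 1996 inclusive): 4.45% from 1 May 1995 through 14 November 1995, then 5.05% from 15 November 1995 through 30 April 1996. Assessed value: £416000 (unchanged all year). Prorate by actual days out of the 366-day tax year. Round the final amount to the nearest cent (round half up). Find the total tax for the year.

£19657.70

1 May – 14 November 1995: 198 days at 4.45% → £416000 × 4.45% × 198/366 = £10014.6885
15 November 1995 – 30 April 1996: 168 days at 5.05% → £416000 × 5.05% × 168/366 = £9643.0164
Total = £19657.7049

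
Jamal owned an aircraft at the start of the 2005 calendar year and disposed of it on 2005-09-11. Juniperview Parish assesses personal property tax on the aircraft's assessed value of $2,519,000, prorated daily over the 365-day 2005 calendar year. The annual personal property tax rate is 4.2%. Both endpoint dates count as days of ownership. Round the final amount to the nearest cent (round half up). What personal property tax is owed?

Days held (2005-01-01 to 2005-09-11): 254 out of 365
Tax = $2,519,000 × 4.2% × 254/365 = $73,623.8137

$73,623.81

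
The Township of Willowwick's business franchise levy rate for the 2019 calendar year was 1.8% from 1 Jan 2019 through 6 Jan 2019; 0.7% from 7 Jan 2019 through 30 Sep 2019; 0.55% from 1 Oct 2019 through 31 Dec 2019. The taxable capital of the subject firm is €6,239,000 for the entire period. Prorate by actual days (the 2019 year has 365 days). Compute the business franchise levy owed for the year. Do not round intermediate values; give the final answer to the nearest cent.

€42,442.29

1 Jan – 6 Jan 2019: 6 days at 1.8% → €6,239,000 × 1.8% × 6/365 = €1,846.0603
7 Jan – 30 Sep 2019: 267 days at 0.7% → €6,239,000 × 0.7% × 267/365 = €31,947.0986
1 Oct – 31 Dec 2019: 92 days at 0.55% → €6,239,000 × 0.55% × 92/365 = €8,649.1342
Total = €42,442.2932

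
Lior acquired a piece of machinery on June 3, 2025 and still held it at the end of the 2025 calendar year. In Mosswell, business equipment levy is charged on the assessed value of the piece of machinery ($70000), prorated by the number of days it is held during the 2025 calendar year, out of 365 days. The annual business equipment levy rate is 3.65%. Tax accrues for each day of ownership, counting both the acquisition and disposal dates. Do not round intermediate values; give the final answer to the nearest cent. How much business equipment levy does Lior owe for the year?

$1484.00

Days held (June 3 – December 31, 2025): 212 out of 365
Tax = $70000 × 3.65% × 212/365 = $1484.0000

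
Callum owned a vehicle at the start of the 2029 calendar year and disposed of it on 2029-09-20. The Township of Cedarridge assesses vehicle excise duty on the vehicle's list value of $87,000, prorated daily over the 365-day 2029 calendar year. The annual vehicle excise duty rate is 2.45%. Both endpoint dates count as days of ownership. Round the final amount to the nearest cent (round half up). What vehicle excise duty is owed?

Days held (2029-01-01 to 2029-09-20): 263 out of 365
Tax = $87,000 × 2.45% × 263/365 = $1,535.8479

$1,535.85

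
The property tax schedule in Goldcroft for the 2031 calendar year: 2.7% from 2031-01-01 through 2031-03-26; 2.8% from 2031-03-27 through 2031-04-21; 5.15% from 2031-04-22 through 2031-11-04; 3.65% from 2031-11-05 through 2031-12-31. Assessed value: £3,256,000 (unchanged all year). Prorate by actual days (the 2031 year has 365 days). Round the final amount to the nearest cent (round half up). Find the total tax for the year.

2031-01-01 to 2031-03-26: 85 days at 2.7% → £3,256,000 × 2.7% × 85/365 = £20,472.6575
2031-03-27 to 2031-04-21: 26 days at 2.8% → £3,256,000 × 2.8% × 26/365 = £6,494.1589
2031-04-22 to 2031-11-04: 197 days at 5.15% → £3,256,000 × 5.15% × 197/365 = £90,503.4192
2031-11-05 to 2031-12-31: 57 days at 3.65% → £3,256,000 × 3.65% × 57/365 = £18,559.2000
Total = £136,029.4356

£136,029.44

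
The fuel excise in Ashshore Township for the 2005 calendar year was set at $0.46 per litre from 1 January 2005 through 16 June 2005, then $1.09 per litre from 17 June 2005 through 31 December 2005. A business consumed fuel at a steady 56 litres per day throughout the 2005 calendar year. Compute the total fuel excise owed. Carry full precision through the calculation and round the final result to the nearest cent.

$16,387.84

1 January – 16 June 2005: 167 days × 56 litres/day = 9,352 litres at $0.46/litre → $4,301.92
17 June – 31 December 2005: 198 days × 56 litres/day = 11,088 litres at $1.09/litre → $12,085.92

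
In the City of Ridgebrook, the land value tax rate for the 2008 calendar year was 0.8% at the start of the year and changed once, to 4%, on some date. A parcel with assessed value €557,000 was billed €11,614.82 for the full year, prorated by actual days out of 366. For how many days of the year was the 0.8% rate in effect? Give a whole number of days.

Let d = days at the first rate; then 366 − d days at the second rate.
€557,000 × [0.8%·d + 4%·(366−d)] / 366 = €11,614.82
Solving gives d = 219, so the new rate took effect on August 7, 2008.

219 days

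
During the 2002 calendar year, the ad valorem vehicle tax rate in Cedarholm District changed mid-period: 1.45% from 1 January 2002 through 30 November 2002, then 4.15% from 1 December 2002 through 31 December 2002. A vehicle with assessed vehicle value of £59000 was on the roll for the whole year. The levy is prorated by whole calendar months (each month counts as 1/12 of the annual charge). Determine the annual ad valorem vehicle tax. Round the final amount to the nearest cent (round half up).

£988.25

1 January – 30 November 2002: 11 months at 1.45% → £59000 × 1.45% × 11/12 = £784.2083
1 December – 31 December 2002: 1 month at 4.15% → £59000 × 4.15% × 1/12 = £204.0417
Total = £988.2500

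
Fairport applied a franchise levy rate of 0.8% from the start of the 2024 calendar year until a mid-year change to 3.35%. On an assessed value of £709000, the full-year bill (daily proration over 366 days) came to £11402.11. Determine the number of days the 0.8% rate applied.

Let d = days at the first rate; then 366 − d days at the second rate.
£709000 × [0.8%·d + 3.35%·(366−d)] / 366 = £11402.11
Solving gives d = 250, so the new rate took effect on 7 September 2024.

250 days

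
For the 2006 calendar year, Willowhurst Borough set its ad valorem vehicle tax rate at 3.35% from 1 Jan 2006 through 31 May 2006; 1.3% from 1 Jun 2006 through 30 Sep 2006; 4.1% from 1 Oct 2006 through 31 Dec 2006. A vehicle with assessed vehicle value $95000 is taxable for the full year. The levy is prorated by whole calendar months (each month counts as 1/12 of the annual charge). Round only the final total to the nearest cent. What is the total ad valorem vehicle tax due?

1 Jan – 31 May 2006: 5 months at 3.35% → $95000 × 3.35% × 5/12 = $1326.0417
1 Jun – 30 Sep 2006: 4 months at 1.3% → $95000 × 1.3% × 4/12 = $411.6667
1 Oct – 31 Dec 2006: 3 months at 4.1% → $95000 × 4.1% × 3/12 = $973.7500
Total = $2711.4583

$2711.46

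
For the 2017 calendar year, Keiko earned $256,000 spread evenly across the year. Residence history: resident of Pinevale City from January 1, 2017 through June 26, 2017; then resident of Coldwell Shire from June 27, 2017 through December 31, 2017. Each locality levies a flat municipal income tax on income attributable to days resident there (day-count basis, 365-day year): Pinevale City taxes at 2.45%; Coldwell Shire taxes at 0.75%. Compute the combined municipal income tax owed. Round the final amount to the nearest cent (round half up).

$4,030.42

Pinevale City, January 1 – June 26, 2017: 177 days → $256,000 × 2.45% × 177/365 = $3,041.4904
Coldwell Shire, June 27 – December 31, 2017: 188 days → $256,000 × 0.75% × 188/365 = $988.9315
Total = $4,030.4219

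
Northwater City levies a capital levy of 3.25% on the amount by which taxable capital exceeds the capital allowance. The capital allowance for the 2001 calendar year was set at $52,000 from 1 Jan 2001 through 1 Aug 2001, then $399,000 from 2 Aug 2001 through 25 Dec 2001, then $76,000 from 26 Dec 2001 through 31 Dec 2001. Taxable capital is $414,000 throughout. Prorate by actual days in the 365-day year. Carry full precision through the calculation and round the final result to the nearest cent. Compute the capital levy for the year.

1 Jan – 1 Aug 2001: 213 days, exemption $52,000 → ($414,000 − $52,000) × 3.25% × 213/365 = $6,865.6027
2 Aug – 25 Dec 2001: 146 days, exemption $399,000 → ($414,000 − $399,000) × 3.25% × 146/365 = $195.0000
26 Dec – 31 Dec 2001: 6 days, exemption $76,000 → ($414,000 − $76,000) × 3.25% × 6/365 = $180.5753
Total = $7,241.1781

$7,241.18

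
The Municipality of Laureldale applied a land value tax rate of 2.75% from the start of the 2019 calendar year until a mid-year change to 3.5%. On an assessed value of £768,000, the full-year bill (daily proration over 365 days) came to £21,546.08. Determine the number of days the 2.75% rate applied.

Let d = days at the first rate; then 365 − d days at the second rate.
£768,000 × [2.75%·d + 3.5%·(365−d)] / 365 = £21,546.08
Solving gives d = 338, so the new rate took effect on 5 Dec 2019.

338 days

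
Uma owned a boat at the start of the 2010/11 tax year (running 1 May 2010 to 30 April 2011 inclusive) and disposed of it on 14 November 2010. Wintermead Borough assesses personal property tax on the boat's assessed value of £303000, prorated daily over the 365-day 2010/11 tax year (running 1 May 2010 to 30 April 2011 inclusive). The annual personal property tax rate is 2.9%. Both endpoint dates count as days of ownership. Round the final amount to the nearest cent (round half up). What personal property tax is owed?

Days held (1 May – 14 November 2010): 198 out of 365
Tax = £303000 × 2.9% × 198/365 = £4766.6466

£4766.65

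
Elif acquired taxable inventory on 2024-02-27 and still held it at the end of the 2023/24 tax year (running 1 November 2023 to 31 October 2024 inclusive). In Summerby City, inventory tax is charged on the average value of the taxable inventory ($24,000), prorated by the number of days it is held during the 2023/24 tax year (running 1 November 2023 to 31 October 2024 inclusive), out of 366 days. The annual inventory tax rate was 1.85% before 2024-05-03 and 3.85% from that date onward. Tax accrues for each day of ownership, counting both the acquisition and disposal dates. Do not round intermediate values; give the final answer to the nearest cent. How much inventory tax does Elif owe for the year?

$539.54

2024-02-27 to 2024-05-02: 66 days at 1.85% → $24,000 × 1.85% × 66/366 = $80.0656
2024-05-03 to 2024-10-31: 182 days at 3.85% → $24,000 × 3.85% × 182/366 = $459.4754
Total = $539.5410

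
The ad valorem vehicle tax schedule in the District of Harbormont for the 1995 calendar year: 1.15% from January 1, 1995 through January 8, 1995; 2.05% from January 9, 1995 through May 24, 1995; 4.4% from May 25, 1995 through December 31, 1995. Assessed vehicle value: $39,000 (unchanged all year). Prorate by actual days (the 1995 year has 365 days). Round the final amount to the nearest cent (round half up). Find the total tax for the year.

January 1 – January 8, 1995: 8 days at 1.15% → $39,000 × 1.15% × 8/365 = $9.8301
January 9 – May 24, 1995: 136 days at 2.05% → $39,000 × 2.05% × 136/365 = $297.8959
May 25 – December 31, 1995: 221 days at 4.4% → $39,000 × 4.4% × 221/365 = $1,039.0027
Total = $1,346.7288

$1,346.73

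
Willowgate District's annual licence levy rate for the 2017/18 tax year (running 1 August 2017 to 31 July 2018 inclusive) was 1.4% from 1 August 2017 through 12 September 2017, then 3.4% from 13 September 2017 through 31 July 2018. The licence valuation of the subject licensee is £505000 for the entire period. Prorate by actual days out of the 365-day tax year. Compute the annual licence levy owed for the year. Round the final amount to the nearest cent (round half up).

1 August – 12 September 2017: 43 days at 1.4% → £505000 × 1.4% × 43/365 = £832.9041
13 September 2017 – 31 July 2018: 322 days at 3.4% → £505000 × 3.4% × 322/365 = £15147.2329
Total = £15980.1370

£15980.14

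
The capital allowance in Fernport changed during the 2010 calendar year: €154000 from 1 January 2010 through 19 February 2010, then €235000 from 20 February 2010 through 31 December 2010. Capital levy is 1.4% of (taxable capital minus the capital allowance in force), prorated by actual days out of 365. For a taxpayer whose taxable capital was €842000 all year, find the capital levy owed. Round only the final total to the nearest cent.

1 January – 19 February 2010: 50 days, exemption €154000 → (€842000 − €154000) × 1.4% × 50/365 = €1319.4521
20 February – 31 December 2010: 315 days, exemption €235000 → (€842000 − €235000) × 1.4% × 315/365 = €7333.8904
Total = €8653.3425

€8653.34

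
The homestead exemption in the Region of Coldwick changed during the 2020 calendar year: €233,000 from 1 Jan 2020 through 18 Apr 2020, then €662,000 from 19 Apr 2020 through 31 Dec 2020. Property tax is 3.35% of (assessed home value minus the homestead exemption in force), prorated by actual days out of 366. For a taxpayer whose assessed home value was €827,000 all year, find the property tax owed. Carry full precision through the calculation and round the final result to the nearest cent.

€9,807.54

1 Jan – 18 Apr 2020: 109 days, exemption €233,000 → (€827,000 − €233,000) × 3.35% × 109/366 = €5,926.2049
19 Apr – 31 Dec 2020: 257 days, exemption €662,000 → (€827,000 − €662,000) × 3.35% × 257/366 = €3,881.3320
Total = €9,807.5369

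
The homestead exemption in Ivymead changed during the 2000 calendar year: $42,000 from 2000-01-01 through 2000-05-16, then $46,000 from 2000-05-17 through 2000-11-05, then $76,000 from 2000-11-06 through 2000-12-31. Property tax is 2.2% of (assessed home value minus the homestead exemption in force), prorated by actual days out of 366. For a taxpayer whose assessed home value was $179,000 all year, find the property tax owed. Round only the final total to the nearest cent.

2000-01-01 to 2000-05-16: 137 days, exemption $42,000 → ($179,000 − $42,000) × 2.2% × 137/366 = $1,128.1913
2000-05-17 to 2000-11-05: 173 days, exemption $46,000 → ($179,000 − $46,000) × 2.2% × 173/366 = $1,383.0546
2000-11-06 to 2000-12-31: 56 days, exemption $76,000 → ($179,000 − $76,000) × 2.2% × 56/366 = $346.7104
Total = $2,857.9563

$2,857.96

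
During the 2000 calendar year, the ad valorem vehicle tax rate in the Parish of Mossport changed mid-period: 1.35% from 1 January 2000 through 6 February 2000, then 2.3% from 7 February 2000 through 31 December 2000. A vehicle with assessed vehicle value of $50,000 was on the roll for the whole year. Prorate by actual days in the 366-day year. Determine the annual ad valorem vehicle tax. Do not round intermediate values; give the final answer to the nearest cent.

$1,101.98

1 January – 6 February 2000: 37 days at 1.35% → $50,000 × 1.35% × 37/366 = $68.2377
7 February – 31 December 2000: 329 days at 2.3% → $50,000 × 2.3% × 329/366 = $1,033.7432
Total = $1,101.9809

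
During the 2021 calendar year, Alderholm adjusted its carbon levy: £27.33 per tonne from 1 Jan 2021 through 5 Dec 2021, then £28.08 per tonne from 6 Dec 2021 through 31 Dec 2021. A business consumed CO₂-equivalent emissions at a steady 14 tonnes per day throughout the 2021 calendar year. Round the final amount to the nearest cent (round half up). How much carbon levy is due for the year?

£139929.30

1 Jan – 5 Dec 2021: 339 days × 14 tonnes/day = 4,746 tonnes at £27.33/tonne → £129708.18
6 Dec – 31 Dec 2021: 26 days × 14 tonnes/day = 364 tonnes at £28.08/tonne → £10221.12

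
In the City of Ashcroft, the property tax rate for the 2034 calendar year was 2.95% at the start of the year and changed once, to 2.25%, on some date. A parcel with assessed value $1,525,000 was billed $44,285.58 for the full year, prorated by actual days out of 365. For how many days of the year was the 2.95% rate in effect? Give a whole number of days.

Let d = days at the first rate; then 365 − d days at the second rate.
$1,525,000 × [2.95%·d + 2.25%·(365−d)] / 365 = $44,285.58
Solving gives d = 341, so the new rate took effect on 8 Dec 2034.

341 days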